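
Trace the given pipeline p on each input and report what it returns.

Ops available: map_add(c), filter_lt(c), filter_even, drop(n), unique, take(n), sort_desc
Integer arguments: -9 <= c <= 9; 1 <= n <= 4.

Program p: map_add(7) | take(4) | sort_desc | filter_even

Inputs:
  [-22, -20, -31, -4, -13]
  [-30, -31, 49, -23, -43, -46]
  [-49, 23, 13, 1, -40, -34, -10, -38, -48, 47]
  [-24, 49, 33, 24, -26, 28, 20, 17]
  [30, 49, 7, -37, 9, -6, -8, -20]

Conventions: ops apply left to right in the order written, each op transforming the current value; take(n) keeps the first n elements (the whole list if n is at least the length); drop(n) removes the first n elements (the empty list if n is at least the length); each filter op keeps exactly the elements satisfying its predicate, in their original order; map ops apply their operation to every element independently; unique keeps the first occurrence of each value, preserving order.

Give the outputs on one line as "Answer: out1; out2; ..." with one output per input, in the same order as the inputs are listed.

[-24]; [56, -16, -24]; [30, 20, 8, -42]; [56, 40]; [56, 14, -30]

Execution, op by op:
  [-22, -20, -31, -4, -13] -> [-15, -13, -24, 3, -6] -> [-15, -13, -24, 3] -> [3, -13, -15, -24] -> [-24]
  [-30, -31, 49, -23, -43, -46] -> [-23, -24, 56, -16, -36, -39] -> [-23, -24, 56, -16] -> [56, -16, -23, -24] -> [56, -16, -24]
  [-49, 23, 13, 1, -40, -34, -10, -38, -48, 47] -> [-42, 30, 20, 8, -33, -27, -3, -31, -41, 54] -> [-42, 30, 20, 8] -> [30, 20, 8, -42] -> [30, 20, 8, -42]
  [-24, 49, 33, 24, -26, 28, 20, 17] -> [-17, 56, 40, 31, -19, 35, 27, 24] -> [-17, 56, 40, 31] -> [56, 40, 31, -17] -> [56, 40]
  [30, 49, 7, -37, 9, -6, -8, -20] -> [37, 56, 14, -30, 16, 1, -1, -13] -> [37, 56, 14, -30] -> [56, 37, 14, -30] -> [56, 14, -30]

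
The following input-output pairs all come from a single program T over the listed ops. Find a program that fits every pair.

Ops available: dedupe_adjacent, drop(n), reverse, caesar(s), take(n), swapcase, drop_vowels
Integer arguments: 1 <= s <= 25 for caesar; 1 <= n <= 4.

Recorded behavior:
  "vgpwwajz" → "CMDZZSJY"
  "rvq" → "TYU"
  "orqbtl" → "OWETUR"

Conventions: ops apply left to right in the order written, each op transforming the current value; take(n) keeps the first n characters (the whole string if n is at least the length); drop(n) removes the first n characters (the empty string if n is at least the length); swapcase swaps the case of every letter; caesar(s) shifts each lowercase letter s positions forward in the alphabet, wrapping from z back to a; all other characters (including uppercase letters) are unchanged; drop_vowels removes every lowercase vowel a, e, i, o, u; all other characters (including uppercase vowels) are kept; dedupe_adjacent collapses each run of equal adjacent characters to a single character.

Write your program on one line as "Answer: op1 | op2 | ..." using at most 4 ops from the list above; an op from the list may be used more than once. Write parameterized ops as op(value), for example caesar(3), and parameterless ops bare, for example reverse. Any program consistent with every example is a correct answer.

caesar(3) | reverse | swapcase

Check, running the answer program on each example:
  "vgpwwajz" -> "yjszzdmc" -> "cmdzzsjy" -> "CMDZZSJY"
  "rvq" -> "uyt" -> "tyu" -> "TYU"
  "orqbtl" -> "rutewo" -> "owetur" -> "OWETUR"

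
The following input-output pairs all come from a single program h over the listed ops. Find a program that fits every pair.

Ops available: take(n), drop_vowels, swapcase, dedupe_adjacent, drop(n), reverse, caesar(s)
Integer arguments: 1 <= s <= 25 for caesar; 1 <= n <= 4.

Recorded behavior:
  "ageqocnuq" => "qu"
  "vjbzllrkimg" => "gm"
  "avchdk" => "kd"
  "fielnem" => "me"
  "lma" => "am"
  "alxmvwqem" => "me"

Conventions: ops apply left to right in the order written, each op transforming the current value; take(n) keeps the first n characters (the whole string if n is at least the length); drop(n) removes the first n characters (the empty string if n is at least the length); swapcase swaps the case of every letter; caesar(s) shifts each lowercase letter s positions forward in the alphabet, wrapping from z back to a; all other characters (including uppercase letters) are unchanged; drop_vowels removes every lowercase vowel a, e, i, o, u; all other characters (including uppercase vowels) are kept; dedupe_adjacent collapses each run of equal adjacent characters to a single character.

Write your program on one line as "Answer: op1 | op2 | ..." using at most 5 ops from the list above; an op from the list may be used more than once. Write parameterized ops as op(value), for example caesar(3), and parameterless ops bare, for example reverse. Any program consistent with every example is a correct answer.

dedupe_adjacent | reverse | take(4) | take(2)

Check, running the answer program on each example:
  "ageqocnuq" -> "ageqocnuq" -> "quncoqega" -> "qunc" -> "qu"
  "vjbzllrkimg" -> "vjbzlrkimg" -> "gmikrlzbjv" -> "gmik" -> "gm"
  "avchdk" -> "avchdk" -> "kdhcva" -> "kdhc" -> "kd"
  "fielnem" -> "fielnem" -> "menleif" -> "menl" -> "me"
  "lma" -> "lma" -> "aml" -> "aml" -> "am"
  "alxmvwqem" -> "alxmvwqem" -> "meqwvmxla" -> "meqw" -> "me"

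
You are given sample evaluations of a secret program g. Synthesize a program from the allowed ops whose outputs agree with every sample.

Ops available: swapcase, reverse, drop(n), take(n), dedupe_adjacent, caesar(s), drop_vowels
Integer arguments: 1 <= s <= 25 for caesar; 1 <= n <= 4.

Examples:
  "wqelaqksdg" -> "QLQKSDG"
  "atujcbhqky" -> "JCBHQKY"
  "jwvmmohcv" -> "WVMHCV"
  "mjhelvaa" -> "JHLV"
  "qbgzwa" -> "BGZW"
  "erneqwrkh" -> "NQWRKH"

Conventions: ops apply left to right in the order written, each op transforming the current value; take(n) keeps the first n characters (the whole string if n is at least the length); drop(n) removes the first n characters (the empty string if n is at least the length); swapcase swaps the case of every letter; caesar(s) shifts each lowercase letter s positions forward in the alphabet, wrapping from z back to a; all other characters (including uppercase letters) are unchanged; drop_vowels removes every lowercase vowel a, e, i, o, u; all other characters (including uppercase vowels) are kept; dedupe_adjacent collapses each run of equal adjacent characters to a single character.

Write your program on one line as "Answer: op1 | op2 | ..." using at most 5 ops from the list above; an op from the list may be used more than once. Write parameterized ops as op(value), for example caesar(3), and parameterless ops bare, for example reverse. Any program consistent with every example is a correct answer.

drop_vowels | drop(1) | dedupe_adjacent | swapcase

Check, running the answer program on each example:
  "wqelaqksdg" -> "wqlqksdg" -> "qlqksdg" -> "qlqksdg" -> "QLQKSDG"
  "atujcbhqky" -> "tjcbhqky" -> "jcbhqky" -> "jcbhqky" -> "JCBHQKY"
  "jwvmmohcv" -> "jwvmmhcv" -> "wvmmhcv" -> "wvmhcv" -> "WVMHCV"
  "mjhelvaa" -> "mjhlv" -> "jhlv" -> "jhlv" -> "JHLV"
  "qbgzwa" -> "qbgzw" -> "bgzw" -> "bgzw" -> "BGZW"
  "erneqwrkh" -> "rnqwrkh" -> "nqwrkh" -> "nqwrkh" -> "NQWRKH"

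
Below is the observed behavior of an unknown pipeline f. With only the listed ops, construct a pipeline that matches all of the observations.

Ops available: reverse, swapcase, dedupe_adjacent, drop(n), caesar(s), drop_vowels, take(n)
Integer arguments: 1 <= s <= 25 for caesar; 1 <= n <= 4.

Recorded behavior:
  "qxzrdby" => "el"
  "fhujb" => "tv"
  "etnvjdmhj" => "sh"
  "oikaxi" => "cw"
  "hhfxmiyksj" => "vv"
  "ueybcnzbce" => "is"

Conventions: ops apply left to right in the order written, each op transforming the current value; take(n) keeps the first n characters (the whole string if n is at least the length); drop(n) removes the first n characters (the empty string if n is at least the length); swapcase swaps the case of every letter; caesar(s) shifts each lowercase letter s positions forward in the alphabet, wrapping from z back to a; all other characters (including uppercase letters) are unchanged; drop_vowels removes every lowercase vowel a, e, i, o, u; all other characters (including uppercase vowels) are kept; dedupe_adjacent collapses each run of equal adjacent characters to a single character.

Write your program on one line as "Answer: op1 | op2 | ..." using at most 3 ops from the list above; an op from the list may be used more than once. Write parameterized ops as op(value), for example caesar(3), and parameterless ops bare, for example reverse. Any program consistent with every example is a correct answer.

take(2) | caesar(14)

Check, running the answer program on each example:
  "qxzrdby" -> "qx" -> "el"
  "fhujb" -> "fh" -> "tv"
  "etnvjdmhj" -> "et" -> "sh"
  "oikaxi" -> "oi" -> "cw"
  "hhfxmiyksj" -> "hh" -> "vv"
  "ueybcnzbce" -> "ue" -> "is"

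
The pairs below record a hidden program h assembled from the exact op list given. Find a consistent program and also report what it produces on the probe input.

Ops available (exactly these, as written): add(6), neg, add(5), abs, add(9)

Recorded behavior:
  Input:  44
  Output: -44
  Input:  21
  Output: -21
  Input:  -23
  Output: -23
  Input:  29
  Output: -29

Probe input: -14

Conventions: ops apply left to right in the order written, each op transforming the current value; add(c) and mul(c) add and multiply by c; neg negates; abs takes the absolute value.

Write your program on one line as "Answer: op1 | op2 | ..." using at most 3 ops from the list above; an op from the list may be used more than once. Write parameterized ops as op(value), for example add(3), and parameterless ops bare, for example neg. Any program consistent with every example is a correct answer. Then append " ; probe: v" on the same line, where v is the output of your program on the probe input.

neg | abs | neg ; probe: -14

Check, running the answer program on each example:
  44 -> -44 -> 44 -> -44
  21 -> -21 -> 21 -> -21
  -23 -> 23 -> 23 -> -23
  29 -> -29 -> 29 -> -29
  probe: -14 -> 14 -> 14 -> -14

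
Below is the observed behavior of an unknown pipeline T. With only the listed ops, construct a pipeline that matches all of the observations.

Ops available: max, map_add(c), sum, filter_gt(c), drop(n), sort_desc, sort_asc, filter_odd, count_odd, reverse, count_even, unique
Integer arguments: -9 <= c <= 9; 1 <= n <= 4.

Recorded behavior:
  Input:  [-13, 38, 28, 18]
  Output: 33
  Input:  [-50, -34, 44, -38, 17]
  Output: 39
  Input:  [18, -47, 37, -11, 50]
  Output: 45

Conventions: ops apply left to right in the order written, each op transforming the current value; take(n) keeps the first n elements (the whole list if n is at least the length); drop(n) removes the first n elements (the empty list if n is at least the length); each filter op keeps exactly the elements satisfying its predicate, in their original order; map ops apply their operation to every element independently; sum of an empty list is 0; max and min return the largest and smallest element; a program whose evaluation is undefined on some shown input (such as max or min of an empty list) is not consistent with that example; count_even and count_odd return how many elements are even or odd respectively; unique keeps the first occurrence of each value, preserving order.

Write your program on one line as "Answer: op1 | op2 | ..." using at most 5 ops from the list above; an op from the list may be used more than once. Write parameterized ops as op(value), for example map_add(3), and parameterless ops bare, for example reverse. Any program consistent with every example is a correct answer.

reverse | sort_asc | drop(1) | map_add(-5) | max

Check, running the answer program on each example:
  [-13, 38, 28, 18] -> [18, 28, 38, -13] -> [-13, 18, 28, 38] -> [18, 28, 38] -> [13, 23, 33] -> 33
  [-50, -34, 44, -38, 17] -> [17, -38, 44, -34, -50] -> [-50, -38, -34, 17, 44] -> [-38, -34, 17, 44] -> [-43, -39, 12, 39] -> 39
  [18, -47, 37, -11, 50] -> [50, -11, 37, -47, 18] -> [-47, -11, 18, 37, 50] -> [-11, 18, 37, 50] -> [-16, 13, 32, 45] -> 45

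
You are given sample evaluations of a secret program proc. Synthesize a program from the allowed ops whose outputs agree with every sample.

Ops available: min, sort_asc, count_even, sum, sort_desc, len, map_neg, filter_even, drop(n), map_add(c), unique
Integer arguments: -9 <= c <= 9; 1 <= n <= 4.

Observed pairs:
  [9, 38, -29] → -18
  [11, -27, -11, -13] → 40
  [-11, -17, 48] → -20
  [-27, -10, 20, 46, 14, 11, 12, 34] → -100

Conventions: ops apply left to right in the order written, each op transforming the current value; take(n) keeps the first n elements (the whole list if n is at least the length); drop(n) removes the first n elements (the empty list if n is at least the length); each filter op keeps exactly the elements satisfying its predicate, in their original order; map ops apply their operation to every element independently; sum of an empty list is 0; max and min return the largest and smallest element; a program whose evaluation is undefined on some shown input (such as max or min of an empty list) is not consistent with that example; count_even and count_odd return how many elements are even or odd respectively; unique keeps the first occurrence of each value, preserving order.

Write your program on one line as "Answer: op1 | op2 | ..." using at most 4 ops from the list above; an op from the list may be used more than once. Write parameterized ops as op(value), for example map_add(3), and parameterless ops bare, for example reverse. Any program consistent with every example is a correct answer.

sort_asc | map_neg | sum

Check, running the answer program on each example:
  [9, 38, -29] -> [-29, 9, 38] -> [29, -9, -38] -> -18
  [11, -27, -11, -13] -> [-27, -13, -11, 11] -> [27, 13, 11, -11] -> 40
  [-11, -17, 48] -> [-17, -11, 48] -> [17, 11, -48] -> -20
  [-27, -10, 20, 46, 14, 11, 12, 34] -> [-27, -10, 11, 12, 14, 20, 34, 46] -> [27, 10, -11, -12, -14, -20, -34, -46] -> -100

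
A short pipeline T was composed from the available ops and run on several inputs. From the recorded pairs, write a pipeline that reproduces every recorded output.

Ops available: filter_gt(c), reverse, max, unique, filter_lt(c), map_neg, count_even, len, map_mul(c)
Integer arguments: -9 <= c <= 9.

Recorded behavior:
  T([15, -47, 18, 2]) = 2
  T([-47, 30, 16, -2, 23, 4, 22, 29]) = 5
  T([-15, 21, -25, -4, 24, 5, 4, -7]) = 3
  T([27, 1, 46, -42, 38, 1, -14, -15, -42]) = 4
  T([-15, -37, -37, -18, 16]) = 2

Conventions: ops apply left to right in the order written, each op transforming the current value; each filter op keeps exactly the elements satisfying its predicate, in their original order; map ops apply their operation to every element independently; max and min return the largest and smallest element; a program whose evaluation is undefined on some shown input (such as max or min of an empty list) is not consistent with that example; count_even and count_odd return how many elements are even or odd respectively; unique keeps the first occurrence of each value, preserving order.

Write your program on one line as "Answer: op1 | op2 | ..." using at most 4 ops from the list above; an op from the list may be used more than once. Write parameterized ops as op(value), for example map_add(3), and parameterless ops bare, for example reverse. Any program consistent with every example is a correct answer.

unique | map_neg | count_even

Check, running the answer program on each example:
  [15, -47, 18, 2] -> [15, -47, 18, 2] -> [-15, 47, -18, -2] -> 2
  [-47, 30, 16, -2, 23, 4, 22, 29] -> [-47, 30, 16, -2, 23, 4, 22, 29] -> [47, -30, -16, 2, -23, -4, -22, -29] -> 5
  [-15, 21, -25, -4, 24, 5, 4, -7] -> [-15, 21, -25, -4, 24, 5, 4, -7] -> [15, -21, 25, 4, -24, -5, -4, 7] -> 3
  [27, 1, 46, -42, 38, 1, -14, -15, -42] -> [27, 1, 46, -42, 38, -14, -15] -> [-27, -1, -46, 42, -38, 14, 15] -> 4
  [-15, -37, -37, -18, 16] -> [-15, -37, -18, 16] -> [15, 37, 18, -16] -> 2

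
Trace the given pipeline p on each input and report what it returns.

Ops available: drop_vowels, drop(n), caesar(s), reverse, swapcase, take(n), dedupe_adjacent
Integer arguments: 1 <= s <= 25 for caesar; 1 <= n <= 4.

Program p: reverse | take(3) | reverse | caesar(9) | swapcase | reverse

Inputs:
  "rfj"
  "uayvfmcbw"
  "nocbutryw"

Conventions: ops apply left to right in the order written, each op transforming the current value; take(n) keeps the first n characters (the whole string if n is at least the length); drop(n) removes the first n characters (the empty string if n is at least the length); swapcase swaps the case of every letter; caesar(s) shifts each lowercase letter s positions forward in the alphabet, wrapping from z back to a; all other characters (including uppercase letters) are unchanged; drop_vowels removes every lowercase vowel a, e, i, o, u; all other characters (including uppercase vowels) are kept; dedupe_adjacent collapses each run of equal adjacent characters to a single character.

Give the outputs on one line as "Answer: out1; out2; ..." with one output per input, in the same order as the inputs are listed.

Execution, op by op:
  "rfj" -> "jfr" -> "jfr" -> "rfj" -> "aos" -> "AOS" -> "SOA"
  "uayvfmcbw" -> "wbcmfvyau" -> "wbc" -> "cbw" -> "lkf" -> "LKF" -> "FKL"
  "nocbutryw" -> "wyrtubcon" -> "wyr" -> "ryw" -> "ahf" -> "AHF" -> "FHA"

"SOA"; "FKL"; "FHA"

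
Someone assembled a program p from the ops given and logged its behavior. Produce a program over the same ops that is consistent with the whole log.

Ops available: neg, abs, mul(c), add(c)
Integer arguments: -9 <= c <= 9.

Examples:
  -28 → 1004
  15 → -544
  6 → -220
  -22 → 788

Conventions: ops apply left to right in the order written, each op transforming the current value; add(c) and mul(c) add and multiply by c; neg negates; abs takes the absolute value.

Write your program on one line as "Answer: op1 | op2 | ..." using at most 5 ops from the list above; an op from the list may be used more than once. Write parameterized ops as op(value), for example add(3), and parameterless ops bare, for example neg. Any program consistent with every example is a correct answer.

mul(9) | add(1) | mul(2) | mul(-2)

Check, running the answer program on each example:
  -28 -> -252 -> -251 -> -502 -> 1004
  15 -> 135 -> 136 -> 272 -> -544
  6 -> 54 -> 55 -> 110 -> -220
  -22 -> -198 -> -197 -> -394 -> 788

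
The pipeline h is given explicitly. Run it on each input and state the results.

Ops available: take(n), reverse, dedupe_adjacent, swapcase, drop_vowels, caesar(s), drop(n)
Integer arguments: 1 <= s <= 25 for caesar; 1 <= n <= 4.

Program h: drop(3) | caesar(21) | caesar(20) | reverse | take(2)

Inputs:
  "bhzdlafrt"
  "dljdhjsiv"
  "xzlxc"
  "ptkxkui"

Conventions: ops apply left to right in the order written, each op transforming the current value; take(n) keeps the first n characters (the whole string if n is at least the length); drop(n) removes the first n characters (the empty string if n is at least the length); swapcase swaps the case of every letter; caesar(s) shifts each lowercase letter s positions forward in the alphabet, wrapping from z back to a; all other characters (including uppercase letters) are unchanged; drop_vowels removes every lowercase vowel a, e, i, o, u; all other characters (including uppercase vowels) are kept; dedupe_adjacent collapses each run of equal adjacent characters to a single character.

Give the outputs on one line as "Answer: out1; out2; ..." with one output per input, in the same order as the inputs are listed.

Execution, op by op:
  "bhzdlafrt" -> "dlafrt" -> "ygvamo" -> "sapugi" -> "igupas" -> "ig"
  "dljdhjsiv" -> "dhjsiv" -> "ycendq" -> "swyhxk" -> "kxhyws" -> "kx"
  "xzlxc" -> "xc" -> "sx" -> "mr" -> "rm" -> "rm"
  "ptkxkui" -> "xkui" -> "sfpd" -> "mzjx" -> "xjzm" -> "xj"

"ig"; "kx"; "rm"; "xj"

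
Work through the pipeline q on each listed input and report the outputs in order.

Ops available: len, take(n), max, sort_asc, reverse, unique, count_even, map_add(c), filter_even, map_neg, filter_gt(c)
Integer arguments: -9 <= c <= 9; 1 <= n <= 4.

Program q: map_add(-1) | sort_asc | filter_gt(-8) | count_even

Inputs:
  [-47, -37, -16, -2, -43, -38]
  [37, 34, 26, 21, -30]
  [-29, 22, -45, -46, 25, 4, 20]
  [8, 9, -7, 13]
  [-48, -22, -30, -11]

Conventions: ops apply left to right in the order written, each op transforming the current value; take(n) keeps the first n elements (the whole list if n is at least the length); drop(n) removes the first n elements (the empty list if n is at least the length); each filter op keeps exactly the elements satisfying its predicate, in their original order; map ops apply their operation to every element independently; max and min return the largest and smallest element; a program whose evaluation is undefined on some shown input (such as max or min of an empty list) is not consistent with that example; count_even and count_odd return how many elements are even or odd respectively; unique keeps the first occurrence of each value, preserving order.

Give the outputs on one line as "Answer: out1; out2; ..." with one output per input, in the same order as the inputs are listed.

0; 2; 1; 2; 0

Execution, op by op:
  [-47, -37, -16, -2, -43, -38] -> [-48, -38, -17, -3, -44, -39] -> [-48, -44, -39, -38, -17, -3] -> [-3] -> 0
  [37, 34, 26, 21, -30] -> [36, 33, 25, 20, -31] -> [-31, 20, 25, 33, 36] -> [20, 25, 33, 36] -> 2
  [-29, 22, -45, -46, 25, 4, 20] -> [-30, 21, -46, -47, 24, 3, 19] -> [-47, -46, -30, 3, 19, 21, 24] -> [3, 19, 21, 24] -> 1
  [8, 9, -7, 13] -> [7, 8, -8, 12] -> [-8, 7, 8, 12] -> [7, 8, 12] -> 2
  [-48, -22, -30, -11] -> [-49, -23, -31, -12] -> [-49, -31, -23, -12] -> [] -> 0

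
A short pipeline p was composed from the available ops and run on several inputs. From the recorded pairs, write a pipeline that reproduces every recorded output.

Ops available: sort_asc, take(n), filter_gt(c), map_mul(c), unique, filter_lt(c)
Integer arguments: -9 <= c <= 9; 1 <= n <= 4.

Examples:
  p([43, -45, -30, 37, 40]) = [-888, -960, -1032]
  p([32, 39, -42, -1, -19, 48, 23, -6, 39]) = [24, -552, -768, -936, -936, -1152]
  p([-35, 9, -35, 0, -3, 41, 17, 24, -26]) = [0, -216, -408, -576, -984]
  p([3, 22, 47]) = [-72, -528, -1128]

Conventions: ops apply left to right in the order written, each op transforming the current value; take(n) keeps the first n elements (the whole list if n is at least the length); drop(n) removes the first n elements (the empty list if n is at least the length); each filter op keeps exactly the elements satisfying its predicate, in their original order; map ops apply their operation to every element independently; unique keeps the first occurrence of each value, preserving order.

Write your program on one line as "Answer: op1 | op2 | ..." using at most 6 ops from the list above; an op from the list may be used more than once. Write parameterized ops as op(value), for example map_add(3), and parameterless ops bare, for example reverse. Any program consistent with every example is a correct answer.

filter_gt(-2) | sort_asc | map_mul(-8) | map_mul(-1) | map_mul(-3)

Check, running the answer program on each example:
  [43, -45, -30, 37, 40] -> [43, 37, 40] -> [37, 40, 43] -> [-296, -320, -344] -> [296, 320, 344] -> [-888, -960, -1032]
  [32, 39, -42, -1, -19, 48, 23, -6, 39] -> [32, 39, -1, 48, 23, 39] -> [-1, 23, 32, 39, 39, 48] -> [8, -184, -256, -312, -312, -384] -> [-8, 184, 256, 312, 312, 384] -> [24, -552, -768, -936, -936, -1152]
  [-35, 9, -35, 0, -3, 41, 17, 24, -26] -> [9, 0, 41, 17, 24] -> [0, 9, 17, 24, 41] -> [0, -72, -136, -192, -328] -> [0, 72, 136, 192, 328] -> [0, -216, -408, -576, -984]
  [3, 22, 47] -> [3, 22, 47] -> [3, 22, 47] -> [-24, -176, -376] -> [24, 176, 376] -> [-72, -528, -1128]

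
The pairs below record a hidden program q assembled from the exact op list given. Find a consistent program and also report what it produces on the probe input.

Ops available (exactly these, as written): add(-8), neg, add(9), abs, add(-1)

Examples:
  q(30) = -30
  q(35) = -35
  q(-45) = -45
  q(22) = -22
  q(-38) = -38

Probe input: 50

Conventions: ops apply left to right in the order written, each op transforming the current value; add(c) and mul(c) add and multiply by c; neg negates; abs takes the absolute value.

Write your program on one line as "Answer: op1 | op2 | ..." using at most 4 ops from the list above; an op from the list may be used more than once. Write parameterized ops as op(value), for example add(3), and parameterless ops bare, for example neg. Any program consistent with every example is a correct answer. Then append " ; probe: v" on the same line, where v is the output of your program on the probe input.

neg | abs | neg ; probe: -50

Check, running the answer program on each example:
  30 -> -30 -> 30 -> -30
  35 -> -35 -> 35 -> -35
  -45 -> 45 -> 45 -> -45
  22 -> -22 -> 22 -> -22
  -38 -> 38 -> 38 -> -38
  probe: 50 -> -50 -> 50 -> -50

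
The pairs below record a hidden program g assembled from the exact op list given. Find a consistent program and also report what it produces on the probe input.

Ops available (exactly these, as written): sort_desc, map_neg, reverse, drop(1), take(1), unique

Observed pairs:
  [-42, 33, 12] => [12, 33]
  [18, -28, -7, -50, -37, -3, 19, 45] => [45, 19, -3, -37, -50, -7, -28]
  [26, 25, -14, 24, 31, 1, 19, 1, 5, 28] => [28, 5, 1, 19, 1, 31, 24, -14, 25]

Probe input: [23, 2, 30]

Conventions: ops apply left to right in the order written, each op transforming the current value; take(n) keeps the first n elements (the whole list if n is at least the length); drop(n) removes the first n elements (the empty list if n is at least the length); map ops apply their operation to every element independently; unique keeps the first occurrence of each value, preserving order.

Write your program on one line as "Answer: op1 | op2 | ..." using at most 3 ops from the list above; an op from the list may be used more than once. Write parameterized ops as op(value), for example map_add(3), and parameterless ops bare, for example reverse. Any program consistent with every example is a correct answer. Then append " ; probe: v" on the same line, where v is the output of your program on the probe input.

drop(1) | reverse ; probe: [30, 2]

Check, running the answer program on each example:
  [-42, 33, 12] -> [33, 12] -> [12, 33]
  [18, -28, -7, -50, -37, -3, 19, 45] -> [-28, -7, -50, -37, -3, 19, 45] -> [45, 19, -3, -37, -50, -7, -28]
  [26, 25, -14, 24, 31, 1, 19, 1, 5, 28] -> [25, -14, 24, 31, 1, 19, 1, 5, 28] -> [28, 5, 1, 19, 1, 31, 24, -14, 25]
  probe: [23, 2, 30] -> [2, 30] -> [30, 2]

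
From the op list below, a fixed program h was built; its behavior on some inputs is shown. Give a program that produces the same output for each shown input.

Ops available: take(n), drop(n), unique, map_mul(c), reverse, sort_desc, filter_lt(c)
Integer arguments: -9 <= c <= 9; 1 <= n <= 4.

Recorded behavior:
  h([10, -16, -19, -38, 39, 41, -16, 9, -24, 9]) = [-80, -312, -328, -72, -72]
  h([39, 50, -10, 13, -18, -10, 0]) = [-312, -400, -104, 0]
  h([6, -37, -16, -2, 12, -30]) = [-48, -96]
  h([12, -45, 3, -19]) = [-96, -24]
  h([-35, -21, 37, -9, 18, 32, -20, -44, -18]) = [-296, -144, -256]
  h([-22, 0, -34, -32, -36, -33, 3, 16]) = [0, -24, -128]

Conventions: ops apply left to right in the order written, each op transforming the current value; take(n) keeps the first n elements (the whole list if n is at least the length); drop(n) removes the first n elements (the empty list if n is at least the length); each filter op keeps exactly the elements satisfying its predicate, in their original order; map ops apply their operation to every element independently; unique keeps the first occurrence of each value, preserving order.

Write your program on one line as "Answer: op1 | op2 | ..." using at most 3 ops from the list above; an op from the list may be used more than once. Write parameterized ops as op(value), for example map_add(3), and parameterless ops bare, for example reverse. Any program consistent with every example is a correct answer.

map_mul(-8) | filter_lt(9)

Check, running the answer program on each example:
  [10, -16, -19, -38, 39, 41, -16, 9, -24, 9] -> [-80, 128, 152, 304, -312, -328, 128, -72, 192, -72] -> [-80, -312, -328, -72, -72]
  [39, 50, -10, 13, -18, -10, 0] -> [-312, -400, 80, -104, 144, 80, 0] -> [-312, -400, -104, 0]
  [6, -37, -16, -2, 12, -30] -> [-48, 296, 128, 16, -96, 240] -> [-48, -96]
  [12, -45, 3, -19] -> [-96, 360, -24, 152] -> [-96, -24]
  [-35, -21, 37, -9, 18, 32, -20, -44, -18] -> [280, 168, -296, 72, -144, -256, 160, 352, 144] -> [-296, -144, -256]
  [-22, 0, -34, -32, -36, -33, 3, 16] -> [176, 0, 272, 256, 288, 264, -24, -128] -> [0, -24, -128]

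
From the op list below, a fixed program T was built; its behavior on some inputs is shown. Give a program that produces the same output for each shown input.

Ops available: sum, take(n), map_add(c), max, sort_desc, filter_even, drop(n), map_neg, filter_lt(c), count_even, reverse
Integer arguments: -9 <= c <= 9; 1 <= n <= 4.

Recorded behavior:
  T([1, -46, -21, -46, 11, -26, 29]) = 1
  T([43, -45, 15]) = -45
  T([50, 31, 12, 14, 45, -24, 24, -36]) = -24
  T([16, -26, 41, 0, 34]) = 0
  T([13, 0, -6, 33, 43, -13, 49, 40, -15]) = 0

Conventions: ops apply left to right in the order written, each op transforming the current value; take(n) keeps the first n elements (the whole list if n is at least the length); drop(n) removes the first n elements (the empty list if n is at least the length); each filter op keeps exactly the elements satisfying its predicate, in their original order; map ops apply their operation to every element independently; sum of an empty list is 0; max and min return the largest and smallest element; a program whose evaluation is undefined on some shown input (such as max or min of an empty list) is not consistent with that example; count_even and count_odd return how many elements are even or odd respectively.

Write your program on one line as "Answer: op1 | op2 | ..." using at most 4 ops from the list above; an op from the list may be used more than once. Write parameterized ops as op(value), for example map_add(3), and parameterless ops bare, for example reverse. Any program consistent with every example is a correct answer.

reverse | filter_lt(9) | reverse | max

Check, running the answer program on each example:
  [1, -46, -21, -46, 11, -26, 29] -> [29, -26, 11, -46, -21, -46, 1] -> [-26, -46, -21, -46, 1] -> [1, -46, -21, -46, -26] -> 1
  [43, -45, 15] -> [15, -45, 43] -> [-45] -> [-45] -> -45
  [50, 31, 12, 14, 45, -24, 24, -36] -> [-36, 24, -24, 45, 14, 12, 31, 50] -> [-36, -24] -> [-24, -36] -> -24
  [16, -26, 41, 0, 34] -> [34, 0, 41, -26, 16] -> [0, -26] -> [-26, 0] -> 0
  [13, 0, -6, 33, 43, -13, 49, 40, -15] -> [-15, 40, 49, -13, 43, 33, -6, 0, 13] -> [-15, -13, -6, 0] -> [0, -6, -13, -15] -> 0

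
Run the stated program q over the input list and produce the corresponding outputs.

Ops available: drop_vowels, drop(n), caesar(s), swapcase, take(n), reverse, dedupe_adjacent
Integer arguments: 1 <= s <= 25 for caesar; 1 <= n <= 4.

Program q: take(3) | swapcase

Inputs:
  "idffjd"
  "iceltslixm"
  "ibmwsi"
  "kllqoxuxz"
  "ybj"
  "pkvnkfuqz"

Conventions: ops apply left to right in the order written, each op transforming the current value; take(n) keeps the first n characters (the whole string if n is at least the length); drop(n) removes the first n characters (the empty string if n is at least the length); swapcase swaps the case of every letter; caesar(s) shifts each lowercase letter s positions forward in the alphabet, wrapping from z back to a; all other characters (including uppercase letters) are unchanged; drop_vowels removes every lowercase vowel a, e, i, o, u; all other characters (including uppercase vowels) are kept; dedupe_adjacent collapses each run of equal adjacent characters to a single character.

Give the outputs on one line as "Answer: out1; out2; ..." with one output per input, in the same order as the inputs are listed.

Execution, op by op:
  "idffjd" -> "idf" -> "IDF"
  "iceltslixm" -> "ice" -> "ICE"
  "ibmwsi" -> "ibm" -> "IBM"
  "kllqoxuxz" -> "kll" -> "KLL"
  "ybj" -> "ybj" -> "YBJ"
  "pkvnkfuqz" -> "pkv" -> "PKV"

"IDF"; "ICE"; "IBM"; "KLL"; "YBJ"; "PKV"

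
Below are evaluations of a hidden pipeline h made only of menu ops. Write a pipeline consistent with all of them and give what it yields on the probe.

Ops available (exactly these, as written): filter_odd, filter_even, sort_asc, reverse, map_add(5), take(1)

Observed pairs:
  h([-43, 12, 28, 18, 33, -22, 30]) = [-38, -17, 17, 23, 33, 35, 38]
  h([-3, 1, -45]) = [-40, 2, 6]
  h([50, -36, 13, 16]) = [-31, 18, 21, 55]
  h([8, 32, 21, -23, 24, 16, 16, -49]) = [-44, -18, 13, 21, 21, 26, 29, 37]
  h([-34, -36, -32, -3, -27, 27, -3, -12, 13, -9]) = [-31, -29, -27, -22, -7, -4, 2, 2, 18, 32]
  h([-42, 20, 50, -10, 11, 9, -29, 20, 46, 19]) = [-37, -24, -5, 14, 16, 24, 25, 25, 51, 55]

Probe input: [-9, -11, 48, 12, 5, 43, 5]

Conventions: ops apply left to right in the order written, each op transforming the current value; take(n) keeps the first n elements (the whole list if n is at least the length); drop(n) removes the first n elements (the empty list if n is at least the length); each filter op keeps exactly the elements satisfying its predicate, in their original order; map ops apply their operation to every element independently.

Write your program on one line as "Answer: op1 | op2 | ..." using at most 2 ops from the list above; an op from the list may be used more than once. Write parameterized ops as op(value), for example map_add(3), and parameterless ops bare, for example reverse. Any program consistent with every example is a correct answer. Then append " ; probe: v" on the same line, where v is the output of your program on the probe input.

map_add(5) | sort_asc ; probe: [-6, -4, 10, 10, 17, 48, 53]

Check, running the answer program on each example:
  [-43, 12, 28, 18, 33, -22, 30] -> [-38, 17, 33, 23, 38, -17, 35] -> [-38, -17, 17, 23, 33, 35, 38]
  [-3, 1, -45] -> [2, 6, -40] -> [-40, 2, 6]
  [50, -36, 13, 16] -> [55, -31, 18, 21] -> [-31, 18, 21, 55]
  [8, 32, 21, -23, 24, 16, 16, -49] -> [13, 37, 26, -18, 29, 21, 21, -44] -> [-44, -18, 13, 21, 21, 26, 29, 37]
  [-34, -36, -32, -3, -27, 27, -3, -12, 13, -9] -> [-29, -31, -27, 2, -22, 32, 2, -7, 18, -4] -> [-31, -29, -27, -22, -7, -4, 2, 2, 18, 32]
  [-42, 20, 50, -10, 11, 9, -29, 20, 46, 19] -> [-37, 25, 55, -5, 16, 14, -24, 25, 51, 24] -> [-37, -24, -5, 14, 16, 24, 25, 25, 51, 55]
  probe: [-9, -11, 48, 12, 5, 43, 5] -> [-4, -6, 53, 17, 10, 48, 10] -> [-6, -4, 10, 10, 17, 48, 53]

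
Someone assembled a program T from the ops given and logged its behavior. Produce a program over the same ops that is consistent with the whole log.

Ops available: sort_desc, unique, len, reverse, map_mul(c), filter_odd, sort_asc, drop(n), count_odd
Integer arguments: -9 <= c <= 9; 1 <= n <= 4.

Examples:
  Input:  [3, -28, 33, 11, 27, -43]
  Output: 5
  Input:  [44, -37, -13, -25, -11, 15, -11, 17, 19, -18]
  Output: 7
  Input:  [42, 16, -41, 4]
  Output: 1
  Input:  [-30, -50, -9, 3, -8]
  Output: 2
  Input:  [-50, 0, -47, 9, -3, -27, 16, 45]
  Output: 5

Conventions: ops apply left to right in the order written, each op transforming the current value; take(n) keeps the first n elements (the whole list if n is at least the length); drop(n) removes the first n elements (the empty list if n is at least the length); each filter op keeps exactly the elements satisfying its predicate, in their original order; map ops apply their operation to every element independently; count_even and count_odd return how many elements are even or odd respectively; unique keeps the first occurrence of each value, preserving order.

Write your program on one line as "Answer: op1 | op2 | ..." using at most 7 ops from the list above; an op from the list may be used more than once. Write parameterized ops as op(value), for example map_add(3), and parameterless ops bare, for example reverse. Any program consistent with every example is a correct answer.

filter_odd | reverse | sort_asc | sort_desc | unique | count_odd

Check, running the answer program on each example:
  [3, -28, 33, 11, 27, -43] -> [3, 33, 11, 27, -43] -> [-43, 27, 11, 33, 3] -> [-43, 3, 11, 27, 33] -> [33, 27, 11, 3, -43] -> [33, 27, 11, 3, -43] -> 5
  [44, -37, -13, -25, -11, 15, -11, 17, 19, -18] -> [-37, -13, -25, -11, 15, -11, 17, 19] -> [19, 17, -11, 15, -11, -25, -13, -37] -> [-37, -25, -13, -11, -11, 15, 17, 19] -> [19, 17, 15, -11, -11, -13, -25, -37] -> [19, 17, 15, -11, -13, -25, -37] -> 7
  [42, 16, -41, 4] -> [-41] -> [-41] -> [-41] -> [-41] -> [-41] -> 1
  [-30, -50, -9, 3, -8] -> [-9, 3] -> [3, -9] -> [-9, 3] -> [3, -9] -> [3, -9] -> 2
  [-50, 0, -47, 9, -3, -27, 16, 45] -> [-47, 9, -3, -27, 45] -> [45, -27, -3, 9, -47] -> [-47, -27, -3, 9, 45] -> [45, 9, -3, -27, -47] -> [45, 9, -3, -27, -47] -> 5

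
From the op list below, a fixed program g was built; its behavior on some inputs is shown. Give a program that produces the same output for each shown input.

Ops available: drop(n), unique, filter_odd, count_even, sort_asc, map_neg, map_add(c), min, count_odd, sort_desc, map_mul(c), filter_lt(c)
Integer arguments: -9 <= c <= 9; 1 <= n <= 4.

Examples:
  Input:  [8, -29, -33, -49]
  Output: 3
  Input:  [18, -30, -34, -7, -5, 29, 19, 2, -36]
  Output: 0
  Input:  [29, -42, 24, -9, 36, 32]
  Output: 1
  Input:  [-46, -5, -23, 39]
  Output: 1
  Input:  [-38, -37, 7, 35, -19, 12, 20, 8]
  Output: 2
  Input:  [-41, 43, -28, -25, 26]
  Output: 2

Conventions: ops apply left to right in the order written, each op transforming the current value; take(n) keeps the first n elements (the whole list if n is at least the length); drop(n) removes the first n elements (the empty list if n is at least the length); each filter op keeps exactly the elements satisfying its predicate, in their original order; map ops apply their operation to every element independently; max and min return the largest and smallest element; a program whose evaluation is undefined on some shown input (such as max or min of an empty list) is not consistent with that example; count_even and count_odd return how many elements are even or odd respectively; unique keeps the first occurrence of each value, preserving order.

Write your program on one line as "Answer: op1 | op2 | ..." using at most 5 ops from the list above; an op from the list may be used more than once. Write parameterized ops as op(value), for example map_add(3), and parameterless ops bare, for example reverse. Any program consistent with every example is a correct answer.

filter_lt(-7) | sort_desc | filter_odd | count_odd

Check, running the answer program on each example:
  [8, -29, -33, -49] -> [-29, -33, -49] -> [-29, -33, -49] -> [-29, -33, -49] -> 3
  [18, -30, -34, -7, -5, 29, 19, 2, -36] -> [-30, -34, -36] -> [-30, -34, -36] -> [] -> 0
  [29, -42, 24, -9, 36, 32] -> [-42, -9] -> [-9, -42] -> [-9] -> 1
  [-46, -5, -23, 39] -> [-46, -23] -> [-23, -46] -> [-23] -> 1
  [-38, -37, 7, 35, -19, 12, 20, 8] -> [-38, -37, -19] -> [-19, -37, -38] -> [-19, -37] -> 2
  [-41, 43, -28, -25, 26] -> [-41, -28, -25] -> [-25, -28, -41] -> [-25, -41] -> 2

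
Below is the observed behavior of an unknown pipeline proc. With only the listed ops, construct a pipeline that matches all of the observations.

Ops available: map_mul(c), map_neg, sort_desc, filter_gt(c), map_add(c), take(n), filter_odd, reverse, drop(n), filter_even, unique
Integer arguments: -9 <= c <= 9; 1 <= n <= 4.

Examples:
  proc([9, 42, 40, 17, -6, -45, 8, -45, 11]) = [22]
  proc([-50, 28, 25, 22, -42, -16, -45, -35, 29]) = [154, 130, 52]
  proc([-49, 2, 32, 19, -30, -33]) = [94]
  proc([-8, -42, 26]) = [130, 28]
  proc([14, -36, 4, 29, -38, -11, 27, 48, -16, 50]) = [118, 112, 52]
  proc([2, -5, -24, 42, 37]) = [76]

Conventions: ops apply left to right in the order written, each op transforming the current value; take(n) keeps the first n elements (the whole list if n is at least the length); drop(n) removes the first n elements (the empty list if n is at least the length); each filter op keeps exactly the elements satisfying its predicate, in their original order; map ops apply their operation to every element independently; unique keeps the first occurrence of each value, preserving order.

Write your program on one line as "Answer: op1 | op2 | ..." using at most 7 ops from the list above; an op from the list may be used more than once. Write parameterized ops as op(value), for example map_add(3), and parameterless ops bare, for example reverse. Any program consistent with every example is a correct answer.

sort_desc | reverse | map_mul(-3) | filter_gt(3) | map_add(4) | filter_even

Check, running the answer program on each example:
  [9, 42, 40, 17, -6, -45, 8, -45, 11] -> [42, 40, 17, 11, 9, 8, -6, -45, -45] -> [-45, -45, -6, 8, 9, 11, 17, 40, 42] -> [135, 135, 18, -24, -27, -33, -51, -120, -126] -> [135, 135, 18] -> [139, 139, 22] -> [22]
  [-50, 28, 25, 22, -42, -16, -45, -35, 29] -> [29, 28, 25, 22, -16, -35, -42, -45, -50] -> [-50, -45, -42, -35, -16, 22, 25, 28, 29] -> [150, 135, 126, 105, 48, -66, -75, -84, -87] -> [150, 135, 126, 105, 48] -> [154, 139, 130, 109, 52] -> [154, 130, 52]
  [-49, 2, 32, 19, -30, -33] -> [32, 19, 2, -30, -33, -49] -> [-49, -33, -30, 2, 19, 32] -> [147, 99, 90, -6, -57, -96] -> [147, 99, 90] -> [151, 103, 94] -> [94]
  [-8, -42, 26] -> [26, -8, -42] -> [-42, -8, 26] -> [126, 24, -78] -> [126, 24] -> [130, 28] -> [130, 28]
  [14, -36, 4, 29, -38, -11, 27, 48, -16, 50] -> [50, 48, 29, 27, 14, 4, -11, -16, -36, -38] -> [-38, -36, -16, -11, 4, 14, 27, 29, 48, 50] -> [114, 108, 48, 33, -12, -42, -81, -87, -144, -150] -> [114, 108, 48, 33] -> [118, 112, 52, 37] -> [118, 112, 52]
  [2, -5, -24, 42, 37] -> [42, 37, 2, -5, -24] -> [-24, -5, 2, 37, 42] -> [72, 15, -6, -111, -126] -> [72, 15] -> [76, 19] -> [76]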